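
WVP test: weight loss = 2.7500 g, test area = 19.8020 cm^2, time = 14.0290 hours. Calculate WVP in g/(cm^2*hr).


Formula: WVP = loss / (area * time)
Substituting: WVP = 2.7500 / (19.8020 * 14.0290)
Result: 0.00989913 g/(cm^2*hr)


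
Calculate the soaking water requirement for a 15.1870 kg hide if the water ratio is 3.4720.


Formula: Water = hide_weight * ratio
Substituting: Water = 15.1870 * 3.4720
Result: 52.7293 kg


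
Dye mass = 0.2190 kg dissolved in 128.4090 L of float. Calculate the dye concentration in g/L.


Formula: Conc = dye_mass(kg) / volume(L) * 1000
Substituting: Conc = 0.2190 / 128.4090 * 1000
Result: 1.7055 g/L


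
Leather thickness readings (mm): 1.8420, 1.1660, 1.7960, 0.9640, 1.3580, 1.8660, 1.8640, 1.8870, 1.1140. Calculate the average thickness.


Formula: Average = sum / n
Substituting: Average = 13.8570 / 9
Result: 1.5397 mm


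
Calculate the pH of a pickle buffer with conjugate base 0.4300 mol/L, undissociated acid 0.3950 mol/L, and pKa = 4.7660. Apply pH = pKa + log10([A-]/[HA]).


ratio = [A-] / [HA] = 0.4300 / 0.3950 = 1.0886
log10(ratio) = 0.0368714
pH = pKa + log10(ratio) = 4.7660 + 0.0368714 = 4.8029


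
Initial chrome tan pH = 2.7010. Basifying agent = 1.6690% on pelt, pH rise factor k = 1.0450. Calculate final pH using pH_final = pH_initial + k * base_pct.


Formula: pH_final = pH_initial + k * base_pct
Substituting: pH_final = 2.7010 + 1.0450 * 1.6690
Result: 4.4451


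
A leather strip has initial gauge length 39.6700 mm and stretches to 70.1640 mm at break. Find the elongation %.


Formula: Elongation = (Lf - L0) / L0 * 100
Substituting: Elongation = (70.1640 - 39.6700) / 39.6700 * 100
Result: 76.8692 %


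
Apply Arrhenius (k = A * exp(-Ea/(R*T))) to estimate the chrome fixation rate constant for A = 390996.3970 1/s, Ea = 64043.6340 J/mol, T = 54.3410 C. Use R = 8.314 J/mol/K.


T_K = T_C + 273.15 = 54.3410 + 273.15 = 327.4910 K
exponent = -Ea / (R * T_K) = -64043.6340 / (8.314 * 327.4910) = -23.5216
k = A * exp(exponent) = 390996.3970 * exp(-23.5216) = 2.3817e-05 1/s


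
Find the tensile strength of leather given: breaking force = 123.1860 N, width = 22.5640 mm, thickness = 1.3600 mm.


Formula: TS = force / (width * thickness)
Substituting: TS = 123.1860 / (22.5640 * 1.3600)
Result: 4.0143 N/mm^2


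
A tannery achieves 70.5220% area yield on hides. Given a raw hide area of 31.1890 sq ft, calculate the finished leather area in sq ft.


Formula: finished = raw * yield / 100
Substituting: finished = 31.1890 * 70.5220 / 100
Result: 21.9951 sq ft


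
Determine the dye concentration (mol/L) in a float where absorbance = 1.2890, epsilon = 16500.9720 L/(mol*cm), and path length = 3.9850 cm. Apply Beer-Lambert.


Formula: c = A / (epsilon * l)
Substituting: c = 1.2890 / (16500.9720 * 3.9850)
Result: 1.9603e-05 mol/L


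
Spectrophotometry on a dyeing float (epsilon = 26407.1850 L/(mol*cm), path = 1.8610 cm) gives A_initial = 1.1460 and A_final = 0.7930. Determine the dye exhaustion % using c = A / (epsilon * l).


c_initial = A_i / (epsilon * l) = 1.1460 / (26407.1850 * 1.8610) = 2.3319e-05 mol/L
c_final = A_f / (epsilon * l) = 0.7930 / (26407.1850 * 1.8610) = 1.6136e-05 mol/L
Exhaustion = (c_initial - c_final) / c_initial * 100 = (2.3319e-05 - 1.6136e-05) / 2.3319e-05 * 100 = 30.8028 %


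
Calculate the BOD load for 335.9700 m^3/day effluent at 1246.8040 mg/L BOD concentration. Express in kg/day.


Formula: BOD_load = volume * conc / 1000
Substituting: BOD_load = 335.9700 * 1246.8040 / 1000
Result: 418.8887 kg/day


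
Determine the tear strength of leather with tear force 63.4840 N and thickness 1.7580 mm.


Formula: Tear strength = force / thickness
Substituting: Tear strength = 63.4840 / 1.7580
Result: 36.1115 N/mm


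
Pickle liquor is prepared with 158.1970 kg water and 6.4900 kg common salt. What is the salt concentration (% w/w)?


Formula: Conc = salt / (water + salt) * 100
Substituting: Conc = 6.4900 / (158.1970 + 6.4900) * 100
Result: 3.9408 %


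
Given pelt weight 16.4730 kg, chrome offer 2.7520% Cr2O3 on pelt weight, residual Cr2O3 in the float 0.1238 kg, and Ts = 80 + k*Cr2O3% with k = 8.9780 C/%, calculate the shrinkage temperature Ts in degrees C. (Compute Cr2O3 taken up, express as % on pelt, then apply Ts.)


Offered = pelt * offer_pct / 100 = 16.4730 * 2.7520 / 100 = 0.4533 kg
Uptake = offered - residual = 0.4533 - 0.1238 = 0.3295 kg
Cr2O3% on pelt = uptake / pelt * 100 = 0.3295 / 16.4730 * 100 = 2.0005 %
Ts = 80 + k * Cr2O3% = 80 + 8.9780 * 2.0005 = 97.9602 C


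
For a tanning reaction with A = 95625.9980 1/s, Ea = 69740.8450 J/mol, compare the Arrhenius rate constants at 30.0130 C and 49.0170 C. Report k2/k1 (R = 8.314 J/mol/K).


T1 = 30.0130 + 273.15 = 303.1630 K; T2 = 49.0170 + 273.15 = 322.1670 K
k1 = A * exp(-Ea/(R*T1)) = 95625.9980 * exp(-69740.8450/(8.314*303.1630)) = 9.2018e-08 1/s
k2 = A * exp(-Ea/(R*T2)) = 95625.9980 * exp(-69740.8450/(8.314*322.1670)) = 4.7067e-07 1/s
k2/k1 = 4.7067e-07 / 9.2018e-08 = 5.1150


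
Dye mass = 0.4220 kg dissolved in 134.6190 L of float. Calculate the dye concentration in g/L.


Formula: Conc = dye_mass(kg) / volume(L) * 1000
Substituting: Conc = 0.4220 / 134.6190 * 1000
Result: 3.1348 g/L


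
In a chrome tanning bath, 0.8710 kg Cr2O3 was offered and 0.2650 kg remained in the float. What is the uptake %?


Formula: Uptake = (offered - residual) / offered * 100
Substituting: Uptake = (0.8710 - 0.2650) / 0.8710 * 100
Result: 69.5752 %


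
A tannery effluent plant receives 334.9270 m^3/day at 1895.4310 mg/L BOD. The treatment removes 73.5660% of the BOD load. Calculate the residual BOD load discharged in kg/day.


Load_in = volume * conc / 1000 = 334.9270 * 1895.4310 / 1000 = 634.8310 kg/day
Removed = Load_in * eff / 100 = 634.8310 * 73.5660 / 100 = 467.0198 kg/day
Load_out = Load_in - Removed = 634.8310 - 467.0198 = 167.8112 kg/day


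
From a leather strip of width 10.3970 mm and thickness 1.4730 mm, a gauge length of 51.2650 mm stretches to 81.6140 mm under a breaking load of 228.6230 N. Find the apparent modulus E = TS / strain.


TS = F / (w * t) = 228.6230 / (10.3970 * 1.4730) = 14.9283 N/mm^2
strain = (Lf - L0) / L0 = (81.6140 - 51.2650) / 51.2650 = 0.5920
E = TS / strain = 14.9283 / 0.5920 = 25.2166 N/mm^2


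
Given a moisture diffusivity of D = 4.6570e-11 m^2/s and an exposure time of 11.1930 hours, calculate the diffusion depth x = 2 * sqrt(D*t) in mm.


t = 11.1930 hr * 3600 = 40294.8000 s
D * t = 4.6570e-11 * 40294.8000 = 1.8765e-06
x = 2 * sqrt(D*t) = 2 * sqrt(1.8765e-06) = 0.00273973 m = 2.7397 mm


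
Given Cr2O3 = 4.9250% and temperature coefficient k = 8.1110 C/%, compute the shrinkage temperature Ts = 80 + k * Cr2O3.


Formula: Ts = 80 + k * Cr2O3
Substituting: Ts = 80 + 8.1110 * 4.9250
Result: 119.9467 C


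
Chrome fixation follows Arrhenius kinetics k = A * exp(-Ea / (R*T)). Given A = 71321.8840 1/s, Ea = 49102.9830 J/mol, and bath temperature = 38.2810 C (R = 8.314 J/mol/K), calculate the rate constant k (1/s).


T_K = T_C + 273.15 = 38.2810 + 273.15 = 311.4310 K
exponent = -Ea / (R * T_K) = -49102.9830 / (8.314 * 311.4310) = -18.9643
k = A * exp(exponent) = 71321.8840 * exp(-18.9643) = 4.1414e-04 1/s


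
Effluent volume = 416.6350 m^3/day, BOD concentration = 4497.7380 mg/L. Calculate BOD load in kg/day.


Formula: BOD_load = volume * conc / 1000
Substituting: BOD_load = 416.6350 * 4497.7380 / 1000
Result: 1873.9151 kg/day


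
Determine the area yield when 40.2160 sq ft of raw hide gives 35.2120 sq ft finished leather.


Formula: Yield = finished / raw * 100
Substituting: Yield = 35.2120 / 40.2160 * 100
Result: 87.5572 %


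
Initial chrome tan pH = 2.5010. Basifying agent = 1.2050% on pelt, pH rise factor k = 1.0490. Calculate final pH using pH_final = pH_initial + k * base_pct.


Formula: pH_final = pH_initial + k * base_pct
Substituting: pH_final = 2.5010 + 1.0490 * 1.2050
Result: 3.7650


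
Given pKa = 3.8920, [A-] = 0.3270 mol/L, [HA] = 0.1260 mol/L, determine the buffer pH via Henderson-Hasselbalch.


ratio = [A-] / [HA] = 0.3270 / 0.1260 = 2.5952
log10(ratio) = 0.4142
pH = pKa + log10(ratio) = 3.8920 + 0.4142 = 4.3062


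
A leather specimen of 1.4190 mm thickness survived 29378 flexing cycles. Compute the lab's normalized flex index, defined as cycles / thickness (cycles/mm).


Formula: Index = cycles / thickness
Substituting: Index = 29378 / 1.4190
Result: 20703.3122 cycles/mm


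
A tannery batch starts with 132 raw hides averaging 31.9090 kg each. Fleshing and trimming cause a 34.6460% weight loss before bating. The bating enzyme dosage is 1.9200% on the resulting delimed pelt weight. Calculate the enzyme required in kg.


Total_raw = N * avg_wt = 132 * 31.9090 = 4211.9880 kg
Substrate = Total_raw * (1 - loss/100) = 4211.9880 * (1 - 34.6460/100) = 2752.7026 kg
Enzyme = Substrate * pct / 100 = 2752.7026 * 1.9200 / 100 = 52.8519 kg


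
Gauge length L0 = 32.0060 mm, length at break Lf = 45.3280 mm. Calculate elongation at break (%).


Formula: Elongation = (Lf - L0) / L0 * 100
Substituting: Elongation = (45.3280 - 32.0060) / 32.0060 * 100
Result: 41.6234 %


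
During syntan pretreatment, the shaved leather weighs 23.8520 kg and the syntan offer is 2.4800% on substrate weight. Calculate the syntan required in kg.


Formula: Syntan = substrate * pct / 100
Substituting: Syntan = 23.8520 * 2.4800 / 100
Result: 0.5915 kg


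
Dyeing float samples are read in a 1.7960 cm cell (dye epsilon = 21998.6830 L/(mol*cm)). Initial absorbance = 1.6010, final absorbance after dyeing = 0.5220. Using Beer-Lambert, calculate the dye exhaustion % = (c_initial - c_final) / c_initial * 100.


c_initial = A_i / (epsilon * l) = 1.6010 / (21998.6830 * 1.7960) = 4.0522e-05 mol/L
c_final = A_f / (epsilon * l) = 0.5220 / (21998.6830 * 1.7960) = 1.3212e-05 mol/L
Exhaustion = (c_initial - c_final) / c_initial * 100 = (4.0522e-05 - 1.3212e-05) / 4.0522e-05 * 100 = 67.3954 %


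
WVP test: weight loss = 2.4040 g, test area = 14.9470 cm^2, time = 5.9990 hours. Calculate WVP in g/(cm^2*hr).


Formula: WVP = loss / (area * time)
Substituting: WVP = 2.4040 / (14.9470 * 5.9990)
Result: 0.0268103 g/(cm^2*hr)


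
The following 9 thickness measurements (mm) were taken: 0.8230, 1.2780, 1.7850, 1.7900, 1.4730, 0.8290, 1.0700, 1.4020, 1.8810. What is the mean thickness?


Formula: Average = sum / n
Substituting: Average = 12.3310 / 9
Result: 1.3701 mm


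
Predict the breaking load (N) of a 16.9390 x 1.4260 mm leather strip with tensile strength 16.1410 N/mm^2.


Formula: F = TS * w * t
Substituting: F = 16.1410 * 16.9390 * 1.4260
Result: 389.8861 N


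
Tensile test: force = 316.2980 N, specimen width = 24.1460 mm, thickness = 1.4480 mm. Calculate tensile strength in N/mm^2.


Formula: TS = force / (width * thickness)
Substituting: TS = 316.2980 / (24.1460 * 1.4480)
Result: 9.0465 N/mm^2


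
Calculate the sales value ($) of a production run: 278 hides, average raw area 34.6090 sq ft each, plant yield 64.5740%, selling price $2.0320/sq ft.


Raw_total = N * avg_area = 278 * 34.6090 = 9621.3020 sq ft
Finished = Raw_total * yield / 100 = 9621.3020 * 64.5740 / 100 = 6212.8596 sq ft
Value = Finished * price = 6212.8596 * 2.0320 = 12624.5306 $


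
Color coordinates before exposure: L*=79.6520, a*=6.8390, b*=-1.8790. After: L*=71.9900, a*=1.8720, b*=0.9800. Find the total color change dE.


dL = -7.6620, da = -4.9670, db = 2.8590
dE = sqrt((-7.6620)^2 + (-4.9670)^2 + 2.8590^2) = 9.5682


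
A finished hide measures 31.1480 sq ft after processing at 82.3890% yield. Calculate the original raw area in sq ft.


Formula: raw = finished * 100 / yield
Substituting: raw = 31.1480 * 100 / 82.3890
Result: 37.8060 sq ft


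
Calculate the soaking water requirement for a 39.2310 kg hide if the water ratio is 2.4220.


Formula: Water = hide_weight * ratio
Substituting: Water = 39.2310 * 2.4220
Result: 95.0175 kg


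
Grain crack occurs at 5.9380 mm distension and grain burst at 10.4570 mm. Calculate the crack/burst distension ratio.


Formula: Ratio = crack / burst
Substituting: Ratio = 5.9380 / 10.4570
Result: 0.5678


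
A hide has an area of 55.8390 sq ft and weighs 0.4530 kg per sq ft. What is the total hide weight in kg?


Formula: Weight = area * weight_per_sqft
Substituting: Weight = 55.8390 * 0.4530
Result: 25.2951 kg


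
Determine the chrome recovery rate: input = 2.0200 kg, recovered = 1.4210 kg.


Formula: Recovery = recovered / input * 100
Substituting: Recovery = 1.4210 / 2.0200 * 100
Result: 70.3465 %


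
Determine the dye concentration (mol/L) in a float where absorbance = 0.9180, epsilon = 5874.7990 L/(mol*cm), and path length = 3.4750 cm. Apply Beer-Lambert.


Formula: c = A / (epsilon * l)
Substituting: c = 0.9180 / (5874.7990 * 3.4750)
Result: 4.4967e-05 mol/L


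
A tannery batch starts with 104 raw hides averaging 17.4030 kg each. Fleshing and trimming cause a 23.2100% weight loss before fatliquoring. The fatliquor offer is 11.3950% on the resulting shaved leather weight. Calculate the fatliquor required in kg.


Total_raw = N * avg_wt = 104 * 17.4030 = 1809.9120 kg
Substrate = Total_raw * (1 - loss/100) = 1809.9120 * (1 - 23.2100/100) = 1389.8314 kg
Fat = Substrate * pct / 100 = 1389.8314 * 11.3950 / 100 = 158.3713 kg


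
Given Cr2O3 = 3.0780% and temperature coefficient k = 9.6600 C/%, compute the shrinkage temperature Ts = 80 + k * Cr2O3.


Formula: Ts = 80 + k * Cr2O3
Substituting: Ts = 80 + 9.6600 * 3.0780
Result: 109.7335 C


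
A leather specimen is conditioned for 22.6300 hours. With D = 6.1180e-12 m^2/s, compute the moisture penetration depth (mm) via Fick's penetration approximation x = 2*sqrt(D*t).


t = 22.6300 hr * 3600 = 81468.0000 s
D * t = 6.1180e-12 * 81468.0000 = 4.9842e-07
x = 2 * sqrt(D*t) = 2 * sqrt(4.9842e-07) = 0.00141198 m = 1.4120 mm


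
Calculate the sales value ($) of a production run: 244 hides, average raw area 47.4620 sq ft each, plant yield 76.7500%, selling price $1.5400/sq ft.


Raw_total = N * avg_area = 244 * 47.4620 = 11580.7280 sq ft
Finished = Raw_total * yield / 100 = 11580.7280 * 76.7500 / 100 = 8888.2087 sq ft
Value = Finished * price = 8888.2087 * 1.5400 = 13687.8415 $


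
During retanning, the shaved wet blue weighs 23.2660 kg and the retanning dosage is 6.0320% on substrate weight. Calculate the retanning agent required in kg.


Formula: Retan = substrate * pct / 100
Substituting: Retan = 23.2660 * 6.0320 / 100
Result: 1.4034 kg


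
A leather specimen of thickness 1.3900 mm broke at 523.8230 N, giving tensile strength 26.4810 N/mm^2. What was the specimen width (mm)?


Formula: w = F / (TS * t)
Substituting: w = 523.8230 / (26.4810 * 1.3900)
Result: 14.2310 mm


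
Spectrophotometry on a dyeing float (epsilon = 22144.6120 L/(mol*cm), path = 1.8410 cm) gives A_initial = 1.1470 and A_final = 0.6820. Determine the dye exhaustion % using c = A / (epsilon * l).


c_initial = A_i / (epsilon * l) = 1.1470 / (22144.6120 * 1.8410) = 2.8135e-05 mol/L
c_final = A_f / (epsilon * l) = 0.6820 / (22144.6120 * 1.8410) = 1.6729e-05 mol/L
Exhaustion = (c_initial - c_final) / c_initial * 100 = (2.8135e-05 - 1.6729e-05) / 2.8135e-05 * 100 = 40.5405 %


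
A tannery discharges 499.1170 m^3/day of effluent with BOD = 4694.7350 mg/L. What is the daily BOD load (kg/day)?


Formula: BOD_load = volume * conc / 1000
Substituting: BOD_load = 499.1170 * 4694.7350 / 1000
Result: 2343.2220 kg/day


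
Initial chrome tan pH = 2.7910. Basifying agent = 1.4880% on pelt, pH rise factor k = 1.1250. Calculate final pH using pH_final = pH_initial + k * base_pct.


Formula: pH_final = pH_initial + k * base_pct
Substituting: pH_final = 2.7910 + 1.1250 * 1.4880
Result: 4.4650


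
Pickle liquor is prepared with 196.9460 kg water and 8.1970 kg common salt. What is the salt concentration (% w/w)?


Formula: Conc = salt / (water + salt) * 100
Substituting: Conc = 8.1970 / (196.9460 + 8.1970) * 100
Result: 3.9957 %


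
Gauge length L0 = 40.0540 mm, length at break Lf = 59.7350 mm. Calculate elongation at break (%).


Formula: Elongation = (Lf - L0) / L0 * 100
Substituting: Elongation = (59.7350 - 40.0540) / 40.0540 * 100
Result: 49.1362 %


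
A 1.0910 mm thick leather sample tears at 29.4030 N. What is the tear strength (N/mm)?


Formula: Tear strength = force / thickness
Substituting: Tear strength = 29.4030 / 1.0910
Result: 26.9505 N/mm


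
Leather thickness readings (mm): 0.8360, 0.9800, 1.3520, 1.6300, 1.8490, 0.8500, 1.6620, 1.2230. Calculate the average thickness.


Formula: Average = sum / n
Substituting: Average = 10.3820 / 8
Result: 1.2977 mm


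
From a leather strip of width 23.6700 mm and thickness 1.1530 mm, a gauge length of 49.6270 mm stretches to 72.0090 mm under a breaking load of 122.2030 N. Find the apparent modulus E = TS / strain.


TS = F / (w * t) = 122.2030 / (23.6700 * 1.1530) = 4.4777 N/mm^2
strain = (Lf - L0) / L0 = (72.0090 - 49.6270) / 49.6270 = 0.4510
E = TS / strain = 4.4777 / 0.4510 = 9.9283 N/mm^2


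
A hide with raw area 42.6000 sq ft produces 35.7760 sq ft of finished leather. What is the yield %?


Formula: Yield = finished / raw * 100
Substituting: Yield = 35.7760 / 42.6000 * 100
Result: 83.9812 %


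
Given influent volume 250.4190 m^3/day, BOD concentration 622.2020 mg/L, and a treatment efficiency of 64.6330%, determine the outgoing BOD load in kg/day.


Load_in = volume * conc / 1000 = 250.4190 * 622.2020 / 1000 = 155.8112 kg/day
Removed = Load_in * eff / 100 = 155.8112 * 64.6330 / 100 = 100.7055 kg/day
Load_out = Load_in - Removed = 155.8112 - 100.7055 = 55.1057 kg/day


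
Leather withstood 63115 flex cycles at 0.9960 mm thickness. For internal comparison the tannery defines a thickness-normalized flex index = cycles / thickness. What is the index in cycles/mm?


Formula: Index = cycles / thickness
Substituting: Index = 63115 / 0.9960
Result: 63368.4739 cycles/mm


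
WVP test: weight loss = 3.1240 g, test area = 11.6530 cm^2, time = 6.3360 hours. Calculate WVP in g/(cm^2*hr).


Formula: WVP = loss / (area * time)
Substituting: WVP = 3.1240 / (11.6530 * 6.3360)
Result: 0.0423115 g/(cm^2*hr)


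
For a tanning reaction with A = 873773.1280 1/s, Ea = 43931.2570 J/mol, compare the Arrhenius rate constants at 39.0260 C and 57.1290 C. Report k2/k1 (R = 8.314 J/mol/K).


T1 = 39.0260 + 273.15 = 312.1760 K; T2 = 57.1290 + 273.15 = 330.2790 K
k1 = A * exp(-Ea/(R*T1)) = 873773.1280 * exp(-43931.2570/(8.314*312.1760)) = 0.0389372 1/s
k2 = A * exp(-Ea/(R*T2)) = 873773.1280 * exp(-43931.2570/(8.314*330.2790)) = 0.0984655 1/s
k2/k1 = 0.0984655 / 0.0389372 = 2.5288


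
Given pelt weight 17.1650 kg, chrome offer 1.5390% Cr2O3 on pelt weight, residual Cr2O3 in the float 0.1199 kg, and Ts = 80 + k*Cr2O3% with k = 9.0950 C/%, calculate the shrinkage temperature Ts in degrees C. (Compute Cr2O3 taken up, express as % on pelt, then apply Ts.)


Offered = pelt * offer_pct / 100 = 17.1650 * 1.5390 / 100 = 0.2642 kg
Uptake = offered - residual = 0.2642 - 0.1199 = 0.1443 kg
Cr2O3% on pelt = uptake / pelt * 100 = 0.1443 / 17.1650 * 100 = 0.8405 %
Ts = 80 + k * Cr2O3% = 80 + 9.0950 * 0.8405 = 87.6442 C


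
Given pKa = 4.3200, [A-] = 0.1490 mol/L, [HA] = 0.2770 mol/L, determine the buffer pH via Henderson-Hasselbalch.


ratio = [A-] / [HA] = 0.1490 / 0.2770 = 0.5379
log10(ratio) = -0.2693
pH = pKa + log10(ratio) = 4.3200 - 0.2693 = 4.0507


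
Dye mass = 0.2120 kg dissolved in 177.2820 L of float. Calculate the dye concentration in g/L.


Formula: Conc = dye_mass(kg) / volume(L) * 1000
Substituting: Conc = 0.2120 / 177.2820 * 1000
Result: 1.1958 g/L


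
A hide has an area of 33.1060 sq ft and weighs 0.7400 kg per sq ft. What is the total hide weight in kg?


Formula: Weight = area * weight_per_sqft
Substituting: Weight = 33.1060 * 0.7400
Result: 24.4984 kg


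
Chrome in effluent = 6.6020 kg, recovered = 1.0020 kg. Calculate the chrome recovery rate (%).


Formula: Recovery = recovered / input * 100
Substituting: Recovery = 1.0020 / 6.6020 * 100
Result: 15.1772 %


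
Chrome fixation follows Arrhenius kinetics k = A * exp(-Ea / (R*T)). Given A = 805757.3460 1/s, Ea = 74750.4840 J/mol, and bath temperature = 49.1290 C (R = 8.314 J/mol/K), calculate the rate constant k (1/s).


T_K = T_C + 273.15 = 49.1290 + 273.15 = 322.2790 K
exponent = -Ea / (R * T_K) = -74750.4840 / (8.314 * 322.2790) = -27.8979
k = A * exp(exponent) = 805757.3460 * exp(-27.8979) = 6.1700e-07 1/s


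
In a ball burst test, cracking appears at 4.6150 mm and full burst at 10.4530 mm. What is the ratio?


Formula: Ratio = crack / burst
Substituting: Ratio = 4.6150 / 10.4530
Result: 0.4415


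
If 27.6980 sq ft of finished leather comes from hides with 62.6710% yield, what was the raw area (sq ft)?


Formula: raw = finished * 100 / yield
Substituting: raw = 27.6980 * 100 / 62.6710
Result: 44.1959 sq ft


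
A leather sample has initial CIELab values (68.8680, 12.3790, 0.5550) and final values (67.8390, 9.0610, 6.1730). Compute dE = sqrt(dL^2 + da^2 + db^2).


dL = -1.0290, da = -3.3180, db = 5.6180
dE = sqrt((-1.0290)^2 + (-3.3180)^2 + 5.6180^2) = 6.6053


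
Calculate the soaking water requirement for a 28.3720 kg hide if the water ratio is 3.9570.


Formula: Water = hide_weight * ratio
Substituting: Water = 28.3720 * 3.9570
Result: 112.2680 kg


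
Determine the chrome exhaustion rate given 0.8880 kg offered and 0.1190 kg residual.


Formula: Uptake = (offered - residual) / offered * 100
Substituting: Uptake = (0.8880 - 0.1190) / 0.8880 * 100
Result: 86.5991 %


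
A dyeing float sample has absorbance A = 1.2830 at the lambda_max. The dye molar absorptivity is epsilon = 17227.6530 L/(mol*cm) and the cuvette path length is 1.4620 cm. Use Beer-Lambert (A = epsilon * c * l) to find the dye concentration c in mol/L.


Formula: c = A / (epsilon * l)
Substituting: c = 1.2830 / (17227.6530 * 1.4620)
Result: 5.0939e-05 mol/L


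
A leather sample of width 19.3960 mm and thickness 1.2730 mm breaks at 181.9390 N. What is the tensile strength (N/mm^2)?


Formula: TS = force / (width * thickness)
Substituting: TS = 181.9390 / (19.3960 * 1.2730)
Result: 7.3686 N/mm^2


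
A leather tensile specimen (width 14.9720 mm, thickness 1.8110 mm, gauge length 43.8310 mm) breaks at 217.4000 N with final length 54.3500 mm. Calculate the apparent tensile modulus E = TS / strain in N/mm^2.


TS = F / (w * t) = 217.4000 / (14.9720 * 1.8110) = 8.0179 N/mm^2
strain = (Lf - L0) / L0 = (54.3500 - 43.8310) / 43.8310 = 0.2400
E = TS / strain = 8.0179 / 0.2400 = 33.4094 N/mm^2


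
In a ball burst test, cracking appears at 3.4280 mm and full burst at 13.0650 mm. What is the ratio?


Formula: Ratio = crack / burst
Substituting: Ratio = 3.4280 / 13.0650
Result: 0.2624


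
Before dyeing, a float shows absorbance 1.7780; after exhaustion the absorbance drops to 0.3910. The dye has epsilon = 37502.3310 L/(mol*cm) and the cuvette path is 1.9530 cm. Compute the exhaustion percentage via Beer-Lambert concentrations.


c_initial = A_i / (epsilon * l) = 1.7780 / (37502.3310 * 1.9530) = 2.4276e-05 mol/L
c_final = A_f / (epsilon * l) = 0.3910 / (37502.3310 * 1.9530) = 5.3385e-06 mol/L
Exhaustion = (c_initial - c_final) / c_initial * 100 = (2.4276e-05 - 5.3385e-06) / 2.4276e-05 * 100 = 78.0090 %


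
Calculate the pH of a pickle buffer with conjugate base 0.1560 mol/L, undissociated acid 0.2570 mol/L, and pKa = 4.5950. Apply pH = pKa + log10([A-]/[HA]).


ratio = [A-] / [HA] = 0.1560 / 0.2570 = 0.6070
log10(ratio) = -0.2168
pH = pKa + log10(ratio) = 4.5950 - 0.2168 = 4.3782


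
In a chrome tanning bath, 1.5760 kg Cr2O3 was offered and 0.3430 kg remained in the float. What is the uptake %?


Formula: Uptake = (offered - residual) / offered * 100
Substituting: Uptake = (1.5760 - 0.3430) / 1.5760 * 100
Result: 78.2360 %


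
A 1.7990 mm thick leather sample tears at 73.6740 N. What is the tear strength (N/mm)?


Formula: Tear strength = force / thickness
Substituting: Tear strength = 73.6740 / 1.7990
Result: 40.9528 N/mm


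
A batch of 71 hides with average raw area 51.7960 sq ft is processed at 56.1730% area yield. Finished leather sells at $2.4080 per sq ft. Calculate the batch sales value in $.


Raw_total = N * avg_area = 71 * 51.7960 = 3677.5160 sq ft
Finished = Raw_total * yield / 100 = 3677.5160 * 56.1730 / 100 = 2065.7711 sq ft
Value = Finished * price = 2065.7711 * 2.4080 = 4974.3767 $


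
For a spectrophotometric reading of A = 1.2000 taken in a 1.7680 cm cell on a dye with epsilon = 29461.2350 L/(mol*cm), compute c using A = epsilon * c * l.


Formula: c = A / (epsilon * l)
Substituting: c = 1.2000 / (29461.2350 * 1.7680)
Result: 2.3038e-05 mol/L


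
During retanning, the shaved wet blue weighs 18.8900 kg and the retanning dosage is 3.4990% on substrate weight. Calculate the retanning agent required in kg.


Formula: Retan = substrate * pct / 100
Substituting: Retan = 18.8900 * 3.4990 / 100
Result: 0.6610 kg


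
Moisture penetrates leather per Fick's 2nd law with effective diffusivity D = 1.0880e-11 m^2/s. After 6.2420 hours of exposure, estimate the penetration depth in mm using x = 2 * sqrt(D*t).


t = 6.2420 hr * 3600 = 22471.2000 s
D * t = 1.0880e-11 * 22471.2000 = 2.4449e-07
x = 2 * sqrt(D*t) = 2 * sqrt(2.4449e-07) = 9.8891e-04 m = 0.9889 mm


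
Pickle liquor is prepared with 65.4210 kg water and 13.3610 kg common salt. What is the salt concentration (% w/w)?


Formula: Conc = salt / (water + salt) * 100
Substituting: Conc = 13.3610 / (65.4210 + 13.3610) * 100
Result: 16.9595 %


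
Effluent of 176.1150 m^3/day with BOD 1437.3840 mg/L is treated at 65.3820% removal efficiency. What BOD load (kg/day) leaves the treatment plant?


Load_in = volume * conc / 1000 = 176.1150 * 1437.3840 / 1000 = 253.1449 kg/day
Removed = Load_in * eff / 100 = 253.1449 * 65.3820 / 100 = 165.5112 kg/day
Load_out = Load_in - Removed = 253.1449 - 165.5112 = 87.6337 kg/day


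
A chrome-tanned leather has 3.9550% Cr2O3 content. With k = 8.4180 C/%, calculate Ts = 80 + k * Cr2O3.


Formula: Ts = 80 + k * Cr2O3
Substituting: Ts = 80 + 8.4180 * 3.9550
Result: 113.2932 C


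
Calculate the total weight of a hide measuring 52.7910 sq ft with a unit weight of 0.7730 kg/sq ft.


Formula: Weight = area * weight_per_sqft
Substituting: Weight = 52.7910 * 0.7730
Result: 40.8074 kg


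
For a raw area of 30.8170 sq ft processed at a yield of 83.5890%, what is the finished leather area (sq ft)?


Formula: finished = raw * yield / 100
Substituting: finished = 30.8170 * 83.5890 / 100
Result: 25.7596 sq ft


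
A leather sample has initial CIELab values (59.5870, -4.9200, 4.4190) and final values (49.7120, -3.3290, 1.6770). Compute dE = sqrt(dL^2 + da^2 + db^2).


dL = -9.8750, da = 1.5910, db = -2.7420
dE = sqrt((-9.8750)^2 + 1.5910^2 + (-2.7420)^2) = 10.3714


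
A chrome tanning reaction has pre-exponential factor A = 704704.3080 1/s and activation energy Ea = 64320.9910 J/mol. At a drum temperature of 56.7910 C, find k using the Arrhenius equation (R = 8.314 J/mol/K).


T_K = T_C + 273.15 = 56.7910 + 273.15 = 329.9410 K
exponent = -Ea / (R * T_K) = -64320.9910 / (8.314 * 329.9410) = -23.4480
k = A * exp(exponent) = 704704.3080 * exp(-23.4480) = 4.6201e-05 1/s


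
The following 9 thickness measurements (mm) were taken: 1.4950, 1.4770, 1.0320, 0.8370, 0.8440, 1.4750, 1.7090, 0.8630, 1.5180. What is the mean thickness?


Formula: Average = sum / n
Substituting: Average = 11.2500 / 9
Result: 1.2500 mm


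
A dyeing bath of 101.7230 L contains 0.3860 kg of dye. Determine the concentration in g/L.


Formula: Conc = dye_mass(kg) / volume(L) * 1000
Substituting: Conc = 0.3860 / 101.7230 * 1000
Result: 3.7946 g/L


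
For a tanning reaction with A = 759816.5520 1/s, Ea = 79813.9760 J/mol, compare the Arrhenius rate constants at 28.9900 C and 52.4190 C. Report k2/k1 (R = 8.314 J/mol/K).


T1 = 28.9900 + 273.15 = 302.1400 K; T2 = 52.4190 + 273.15 = 325.5690 K
k1 = A * exp(-Ea/(R*T1)) = 759816.5520 * exp(-79813.9760/(8.314*302.1400)) = 1.2072e-08 1/s
k2 = A * exp(-Ea/(R*T2)) = 759816.5520 * exp(-79813.9760/(8.314*325.5690)) = 1.1880e-07 1/s
k2/k1 = 1.1880e-07 / 1.2072e-08 = 9.8404


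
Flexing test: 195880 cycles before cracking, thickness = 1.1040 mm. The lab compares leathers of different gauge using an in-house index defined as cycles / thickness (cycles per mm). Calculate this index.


Formula: Index = cycles / thickness
Substituting: Index = 195880 / 1.1040
Result: 177427.5362 cycles/mm


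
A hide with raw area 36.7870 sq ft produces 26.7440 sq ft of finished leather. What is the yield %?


Formula: Yield = finished / raw * 100
Substituting: Yield = 26.7440 / 36.7870 * 100
Result: 72.6996 %


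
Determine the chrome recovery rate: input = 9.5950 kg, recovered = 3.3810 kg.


Formula: Recovery = recovered / input * 100
Substituting: Recovery = 3.3810 / 9.5950 * 100
Result: 35.2371 %


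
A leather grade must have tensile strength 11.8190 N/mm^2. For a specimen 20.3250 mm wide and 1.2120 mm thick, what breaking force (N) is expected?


Formula: F = TS * w * t
Substituting: F = 11.8190 * 20.3250 * 1.2120
Result: 291.1481 N


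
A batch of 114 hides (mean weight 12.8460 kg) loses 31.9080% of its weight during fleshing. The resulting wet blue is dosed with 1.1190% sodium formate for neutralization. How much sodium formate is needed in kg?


Total_raw = N * avg_wt = 114 * 12.8460 = 1464.4440 kg
Substrate = Total_raw * (1 - loss/100) = 1464.4440 * (1 - 31.9080/100) = 997.1692 kg
Neutralizer = Substrate * pct / 100 = 997.1692 * 1.1190 / 100 = 11.1583 kg


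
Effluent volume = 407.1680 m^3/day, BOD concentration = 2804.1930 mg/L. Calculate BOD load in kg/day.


Formula: BOD_load = volume * conc / 1000
Substituting: BOD_load = 407.1680 * 2804.1930 / 1000
Result: 1141.7777 kg/day


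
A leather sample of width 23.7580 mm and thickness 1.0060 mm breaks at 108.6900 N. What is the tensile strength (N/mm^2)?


Formula: TS = force / (width * thickness)
Substituting: TS = 108.6900 / (23.7580 * 1.0060)
Result: 4.5476 N/mm^2


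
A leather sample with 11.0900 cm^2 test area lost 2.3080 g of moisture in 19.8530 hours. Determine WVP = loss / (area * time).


Formula: WVP = loss / (area * time)
Substituting: WVP = 2.3080 / (11.0900 * 19.8530)
Result: 0.0104828 g/(cm^2*hr)


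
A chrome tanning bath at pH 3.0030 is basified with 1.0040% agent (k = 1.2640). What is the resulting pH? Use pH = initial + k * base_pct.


Formula: pH_final = pH_initial + k * base_pct
Substituting: pH_final = 3.0030 + 1.2640 * 1.0040
Result: 4.2721


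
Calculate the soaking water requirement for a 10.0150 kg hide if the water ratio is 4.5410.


Formula: Water = hide_weight * ratio
Substituting: Water = 10.0150 * 4.5410
Result: 45.4781 kg


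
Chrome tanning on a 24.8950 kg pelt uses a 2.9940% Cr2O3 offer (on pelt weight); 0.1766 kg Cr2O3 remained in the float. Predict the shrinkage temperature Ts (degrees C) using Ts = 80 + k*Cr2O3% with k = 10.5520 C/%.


Offered = pelt * offer_pct / 100 = 24.8950 * 2.9940 / 100 = 0.7454 kg
Uptake = offered - residual = 0.7454 - 0.1766 = 0.5688 kg
Cr2O3% on pelt = uptake / pelt * 100 = 0.5688 / 24.8950 * 100 = 2.2846 %
Ts = 80 + k * Cr2O3% = 80 + 10.5520 * 2.2846 = 104.1073 C


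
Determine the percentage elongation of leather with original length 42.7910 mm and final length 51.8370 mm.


Formula: Elongation = (Lf - L0) / L0 * 100
Substituting: Elongation = (51.8370 - 42.7910) / 42.7910 * 100
Result: 21.1400 %


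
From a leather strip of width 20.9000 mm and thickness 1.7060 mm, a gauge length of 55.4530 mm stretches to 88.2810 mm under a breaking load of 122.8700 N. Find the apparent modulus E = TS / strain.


TS = F / (w * t) = 122.8700 / (20.9000 * 1.7060) = 3.4460 N/mm^2
strain = (Lf - L0) / L0 = (88.2810 - 55.4530) / 55.4530 = 0.5920
E = TS / strain = 3.4460 / 0.5920 = 5.8210 N/mm^2


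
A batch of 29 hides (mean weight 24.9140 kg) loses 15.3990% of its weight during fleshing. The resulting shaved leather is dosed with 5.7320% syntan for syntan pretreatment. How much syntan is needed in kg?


Total_raw = N * avg_wt = 29 * 24.9140 = 722.5060 kg
Substrate = Total_raw * (1 - loss/100) = 722.5060 * (1 - 15.3990/100) = 611.2473 kg
Syntan = Substrate * pct / 100 = 611.2473 * 5.7320 / 100 = 35.0367 kg


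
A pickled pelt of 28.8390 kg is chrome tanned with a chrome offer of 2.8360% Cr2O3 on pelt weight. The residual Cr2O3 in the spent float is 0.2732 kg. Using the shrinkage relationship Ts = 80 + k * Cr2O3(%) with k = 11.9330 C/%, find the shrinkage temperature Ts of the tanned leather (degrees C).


Offered = pelt * offer_pct / 100 = 28.8390 * 2.8360 / 100 = 0.8179 kg
Uptake = offered - residual = 0.8179 - 0.2732 = 0.5447 kg
Cr2O3% on pelt = uptake / pelt * 100 = 0.5447 / 28.8390 * 100 = 1.8887 %
Ts = 80 + k * Cr2O3% = 80 + 11.9330 * 1.8887 = 102.5375 C


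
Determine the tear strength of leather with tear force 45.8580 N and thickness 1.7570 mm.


Formula: Tear strength = force / thickness
Substituting: Tear strength = 45.8580 / 1.7570
Result: 26.1002 N/mm


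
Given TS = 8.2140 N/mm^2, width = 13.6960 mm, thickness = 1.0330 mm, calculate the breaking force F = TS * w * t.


Formula: F = TS * w * t
Substituting: F = 8.2140 * 13.6960 * 1.0330
Result: 116.2114 N


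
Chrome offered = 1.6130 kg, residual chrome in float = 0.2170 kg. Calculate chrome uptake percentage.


Formula: Uptake = (offered - residual) / offered * 100
Substituting: Uptake = (1.6130 - 0.2170) / 1.6130 * 100
Result: 86.5468 %


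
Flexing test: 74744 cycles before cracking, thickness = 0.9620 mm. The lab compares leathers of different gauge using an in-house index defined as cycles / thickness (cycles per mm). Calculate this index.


Formula: Index = cycles / thickness
Substituting: Index = 74744 / 0.9620
Result: 77696.4657 cycles/mm


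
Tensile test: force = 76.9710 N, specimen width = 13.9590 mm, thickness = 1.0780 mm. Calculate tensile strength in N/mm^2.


Formula: TS = force / (width * thickness)
Substituting: TS = 76.9710 / (13.9590 * 1.0780)
Result: 5.1151 N/mm^2


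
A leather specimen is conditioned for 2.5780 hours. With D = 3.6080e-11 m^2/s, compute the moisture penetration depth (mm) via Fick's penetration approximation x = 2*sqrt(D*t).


t = 2.5780 hr * 3600 = 9280.8000 s
D * t = 3.6080e-11 * 9280.8000 = 3.3485e-07
x = 2 * sqrt(D*t) = 2 * sqrt(3.3485e-07) = 0.00115733 m = 1.1573 mm


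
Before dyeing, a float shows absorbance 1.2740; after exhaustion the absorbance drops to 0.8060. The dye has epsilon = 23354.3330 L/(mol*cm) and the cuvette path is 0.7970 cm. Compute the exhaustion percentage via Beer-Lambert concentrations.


c_initial = A_i / (epsilon * l) = 1.2740 / (23354.3330 * 0.7970) = 6.8445e-05 mol/L
c_final = A_f / (epsilon * l) = 0.8060 / (23354.3330 * 0.7970) = 4.3302e-05 mol/L
Exhaustion = (c_initial - c_final) / c_initial * 100 = (6.8445e-05 - 4.3302e-05) / 6.8445e-05 * 100 = 36.7347 %


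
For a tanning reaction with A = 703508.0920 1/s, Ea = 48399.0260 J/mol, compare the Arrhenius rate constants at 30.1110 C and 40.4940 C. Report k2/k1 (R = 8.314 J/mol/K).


T1 = 30.1110 + 273.15 = 303.2610 K; T2 = 40.4940 + 273.15 = 313.6440 K
k1 = A * exp(-Ea/(R*T1)) = 703508.0920 * exp(-48399.0260/(8.314*303.2610)) = 0.00324015 1/s
k2 = A * exp(-Ea/(R*T2)) = 703508.0920 * exp(-48399.0260/(8.314*313.6440)) = 0.00611713 1/s
k2/k1 = 0.00611713 / 0.00324015 = 1.8879


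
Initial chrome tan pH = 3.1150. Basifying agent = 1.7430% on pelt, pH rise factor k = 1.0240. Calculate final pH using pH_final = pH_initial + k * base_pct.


Formula: pH_final = pH_initial + k * base_pct
Substituting: pH_final = 3.1150 + 1.0240 * 1.7430
Result: 4.8998


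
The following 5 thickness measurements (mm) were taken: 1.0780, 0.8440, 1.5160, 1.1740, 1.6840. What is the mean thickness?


Formula: Average = sum / n
Substituting: Average = 6.2960 / 5
Result: 1.2592 mm


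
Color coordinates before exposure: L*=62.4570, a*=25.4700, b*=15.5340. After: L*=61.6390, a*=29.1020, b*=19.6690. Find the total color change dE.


dL = -0.8180, da = 3.6320, db = 4.1350
dE = sqrt((-0.8180)^2 + 3.6320^2 + 4.1350^2) = 5.5641


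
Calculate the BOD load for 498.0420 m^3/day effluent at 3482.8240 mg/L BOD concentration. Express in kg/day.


Formula: BOD_load = volume * conc / 1000
Substituting: BOD_load = 498.0420 * 3482.8240 / 1000
Result: 1734.5926 kg/day


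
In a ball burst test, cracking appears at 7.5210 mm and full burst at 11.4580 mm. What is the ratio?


Formula: Ratio = crack / burst
Substituting: Ratio = 7.5210 / 11.4580
Result: 0.6564


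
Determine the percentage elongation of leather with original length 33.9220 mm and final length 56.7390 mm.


Formula: Elongation = (Lf - L0) / L0 * 100
Substituting: Elongation = (56.7390 - 33.9220) / 33.9220 * 100
Result: 67.2631 %


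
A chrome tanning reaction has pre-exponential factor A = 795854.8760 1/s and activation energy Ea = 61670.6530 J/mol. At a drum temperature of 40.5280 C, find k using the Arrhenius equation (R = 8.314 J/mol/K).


T_K = T_C + 273.15 = 40.5280 + 273.15 = 313.6780 K
exponent = -Ea / (R * T_K) = -61670.6530 / (8.314 * 313.6780) = -23.6475
k = A * exp(exponent) = 795854.8760 * exp(-23.6475) = 4.2744e-05 1/s


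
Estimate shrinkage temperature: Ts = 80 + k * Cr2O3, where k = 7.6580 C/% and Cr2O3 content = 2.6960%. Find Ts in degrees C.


Formula: Ts = 80 + k * Cr2O3
Substituting: Ts = 80 + 7.6580 * 2.6960
Result: 100.6460 C


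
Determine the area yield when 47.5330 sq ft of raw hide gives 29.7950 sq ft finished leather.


Formula: Yield = finished / raw * 100
Substituting: Yield = 29.7950 / 47.5330 * 100
Result: 62.6828 %


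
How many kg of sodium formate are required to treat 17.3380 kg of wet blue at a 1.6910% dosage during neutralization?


Formula: Neutralizer = substrate * pct / 100
Substituting: Neutralizer = 17.3380 * 1.6910 / 100
Result: 0.2932 kg


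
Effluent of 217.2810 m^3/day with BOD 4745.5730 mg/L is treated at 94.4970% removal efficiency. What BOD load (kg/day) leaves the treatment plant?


Load_in = volume * conc / 1000 = 217.2810 * 4745.5730 / 1000 = 1031.1228 kg/day
Removed = Load_in * eff / 100 = 1031.1228 * 94.4970 / 100 = 974.3802 kg/day
Load_out = Load_in - Removed = 1031.1228 - 974.3802 = 56.7427 kg/day


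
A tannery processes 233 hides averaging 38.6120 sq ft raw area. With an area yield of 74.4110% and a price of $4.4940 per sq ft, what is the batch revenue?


Raw_total = N * avg_area = 233 * 38.6120 = 8996.5960 sq ft
Finished = Raw_total * yield / 100 = 8996.5960 * 74.4110 / 100 = 6694.4570 sq ft
Value = Finished * price = 6694.4570 * 4.4940 = 30084.8900 $


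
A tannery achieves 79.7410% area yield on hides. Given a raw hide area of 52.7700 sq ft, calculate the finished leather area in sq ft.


Formula: finished = raw * yield / 100
Substituting: finished = 52.7700 * 79.7410 / 100
Result: 42.0793 sq ft


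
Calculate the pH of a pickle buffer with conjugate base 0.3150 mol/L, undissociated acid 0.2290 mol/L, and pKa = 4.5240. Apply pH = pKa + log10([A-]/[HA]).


ratio = [A-] / [HA] = 0.3150 / 0.2290 = 1.3755
log10(ratio) = 0.1385
pH = pKa + log10(ratio) = 4.5240 + 0.1385 = 4.6625


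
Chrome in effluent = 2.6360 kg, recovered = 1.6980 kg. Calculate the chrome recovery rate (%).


Formula: Recovery = recovered / input * 100
Substituting: Recovery = 1.6980 / 2.6360 * 100
Result: 64.4158 %


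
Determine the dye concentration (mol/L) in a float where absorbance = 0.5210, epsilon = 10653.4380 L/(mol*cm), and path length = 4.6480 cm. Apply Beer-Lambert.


Formula: c = A / (epsilon * l)
Substituting: c = 0.5210 / (10653.4380 * 4.6480)
Result: 1.0522e-05 mol/L
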